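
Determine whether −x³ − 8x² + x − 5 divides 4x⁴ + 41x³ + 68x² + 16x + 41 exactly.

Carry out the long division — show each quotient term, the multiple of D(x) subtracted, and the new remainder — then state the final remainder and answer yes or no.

Step 1: lead(4x⁴ + 41x³ + 68x² + 16x + 41) ÷ lead(D) = 4x⁴ ÷ −x³ = −4x. Subtract (−4x)·D = 4x⁴ + 32x³ − 4x² + 20x. Remainder: 9x³ + 72x² − 4x + 41.
Step 2: lead(9x³ + 72x² − 4x + 41) ÷ lead(D) = 9x³ ÷ −x³ = −9. Subtract (−9)·D = 9x³ + 72x² − 9x + 45. Remainder: 5x − 4.

R(x) = 5x − 4, so D(x) is not a factor of P(x). no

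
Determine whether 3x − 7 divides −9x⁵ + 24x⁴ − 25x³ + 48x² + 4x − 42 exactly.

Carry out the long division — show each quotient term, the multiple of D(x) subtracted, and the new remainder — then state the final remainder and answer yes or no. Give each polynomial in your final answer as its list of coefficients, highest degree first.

R = [0], so D(x) is a factor of P(x). yes

Step 1: lead(−9x⁵ + 24x⁴ − 25x³ + 48x² + 4x − 42) ÷ lead(D) = −9x⁵ ÷ 3x = −3x⁴. Subtract (−3x⁴)·D = −9x⁵ + 21x⁴. Remainder: 3x⁴ − 25x³ + 48x² + 4x − 42.
Step 2: lead(3x⁴ − 25x³ + 48x² + 4x − 42) ÷ lead(D) = 3x⁴ ÷ 3x = x³. Subtract (x³)·D = 3x⁴ − 7x³. Remainder: −18x³ + 48x² + 4x − 42.
Step 3: lead(−18x³ + 48x² + 4x − 42) ÷ lead(D) = −18x³ ÷ 3x = −6x². Subtract (−6x²)·D = −18x³ + 42x². Remainder: 6x² + 4x − 42.
Step 4: lead(6x² + 4x − 42) ÷ lead(D) = 6x² ÷ 3x = 2x. Subtract (2x)·D = 6x² − 14x. Remainder: 18x − 42.
Step 5: lead(18x − 42) ÷ lead(D) = 18x ÷ 3x = 6. Subtract (6)·D = 18x − 42. Remainder: 0.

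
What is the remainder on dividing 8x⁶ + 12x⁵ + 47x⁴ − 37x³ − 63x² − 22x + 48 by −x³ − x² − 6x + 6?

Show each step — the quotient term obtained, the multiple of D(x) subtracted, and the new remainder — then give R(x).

Step 1: lead(8x⁶ + 12x⁵ + 47x⁴ − 37x³ − 63x² − 22x + 48) ÷ lead(D) = 8x⁶ ÷ −x³ = −8x³. Subtract (−8x³)·D = 8x⁶ + 8x⁵ + 48x⁴ − 48x³. Remainder: 4x⁵ − x⁴ + 11x³ − 63x² − 22x + 48.
Step 2: lead(4x⁵ − x⁴ + 11x³ − 63x² − 22x + 48) ÷ lead(D) = 4x⁵ ÷ −x³ = −4x². Subtract (−4x²)·D = 4x⁵ + 4x⁴ + 24x³ − 24x². Remainder: −5x⁴ − 13x³ − 39x² − 22x + 48.
Step 3: lead(−5x⁴ − 13x³ − 39x² − 22x + 48) ÷ lead(D) = −5x⁴ ÷ −x³ = 5x. Subtract (5x)·D = −5x⁴ − 5x³ − 30x² + 30x. Remainder: −8x³ − 9x² − 52x + 48.
Step 4: lead(−8x³ − 9x² − 52x + 48) ÷ lead(D) = −8x³ ÷ −x³ = 8. Subtract (8)·D = −8x³ − 8x² − 48x + 48. Remainder: −x² − 4x.

R(x) = −x² − 4x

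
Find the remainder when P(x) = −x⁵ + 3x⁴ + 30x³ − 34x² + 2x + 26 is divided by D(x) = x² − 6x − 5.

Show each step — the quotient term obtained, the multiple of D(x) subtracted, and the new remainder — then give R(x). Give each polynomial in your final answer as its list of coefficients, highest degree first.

R = [-5, -9]

Step 1: lead(−x⁵ + 3x⁴ + 30x³ − 34x² + 2x + 26) ÷ lead(D) = −x⁵ ÷ x² = −x³. Subtract (−x³)·D = −x⁵ + 6x⁴ + 5x³. Remainder: −3x⁴ + 25x³ − 34x² + 2x + 26.
Step 2: lead(−3x⁴ + 25x³ − 34x² + 2x + 26) ÷ lead(D) = −3x⁴ ÷ x² = −3x². Subtract (−3x²)·D = −3x⁴ + 18x³ + 15x². Remainder: 7x³ − 49x² + 2x + 26.
Step 3: lead(7x³ − 49x² + 2x + 26) ÷ lead(D) = 7x³ ÷ x² = 7x. Subtract (7x)·D = 7x³ − 42x² − 35x. Remainder: −7x² + 37x + 26.
Step 4: lead(−7x² + 37x + 26) ÷ lead(D) = −7x² ÷ x² = −7. Subtract (−7)·D = −7x² + 42x + 35. Remainder: −5x − 9.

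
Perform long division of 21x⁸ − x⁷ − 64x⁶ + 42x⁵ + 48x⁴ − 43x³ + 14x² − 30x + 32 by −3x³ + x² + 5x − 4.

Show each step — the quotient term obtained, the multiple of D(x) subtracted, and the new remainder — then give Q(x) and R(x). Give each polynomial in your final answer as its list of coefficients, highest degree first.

Q = [-7, -2, 9, -5, 0, -6]; R = [8]

Step 1: lead(21x⁸ − x⁷ − 64x⁶ + 42x⁵ + 48x⁴ − 43x³ + 14x² − 30x + 32) ÷ lead(D) = 21x⁸ ÷ −3x³ = −7x⁵. Subtract (−7x⁵)·D = 21x⁸ − 7x⁷ − 35x⁶ + 28x⁵. Remainder: 6x⁷ − 29x⁶ + 14x⁵ + 48x⁴ − 43x³ + 14x² − 30x + 32.
Step 2: lead(6x⁷ − 29x⁶ + 14x⁵ + 48x⁴ − 43x³ + 14x² − 30x + 32) ÷ lead(D) = 6x⁷ ÷ −3x³ = −2x⁴. Subtract (−2x⁴)·D = 6x⁷ − 2x⁶ − 10x⁵ + 8x⁴. Remainder: −27x⁶ + 24x⁵ + 40x⁴ − 43x³ + 14x² − 30x + 32.
Step 3: lead(−27x⁶ + 24x⁵ + 40x⁴ − 43x³ + 14x² − 30x + 32) ÷ lead(D) = −27x⁶ ÷ −3x³ = 9x³. Subtract (9x³)·D = −27x⁶ + 9x⁵ + 45x⁴ − 36x³. Remainder: 15x⁵ − 5x⁴ − 7x³ + 14x² − 30x + 32.
Step 4: lead(15x⁵ − 5x⁴ − 7x³ + 14x² − 30x + 32) ÷ lead(D) = 15x⁵ ÷ −3x³ = −5x². Subtract (−5x²)·D = 15x⁵ − 5x⁴ − 25x³ + 20x². Remainder: 18x³ − 6x² − 30x + 32.
Step 5: lead(18x³ − 6x² − 30x + 32) ÷ lead(D) = 18x³ ÷ −3x³ = −6. Subtract (−6)·D = 18x³ − 6x² − 30x + 24. Remainder: 8.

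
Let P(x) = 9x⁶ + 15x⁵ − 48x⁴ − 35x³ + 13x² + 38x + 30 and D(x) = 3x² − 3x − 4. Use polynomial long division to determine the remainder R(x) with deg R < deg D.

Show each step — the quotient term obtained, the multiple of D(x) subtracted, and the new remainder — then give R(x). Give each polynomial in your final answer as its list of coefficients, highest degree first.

R = [6]

Step 1: lead(9x⁶ + 15x⁵ − 48x⁴ − 35x³ + 13x² + 38x + 30) ÷ lead(D) = 9x⁶ ÷ 3x² = 3x⁴. Subtract (3x⁴)·D = 9x⁶ − 9x⁵ − 12x⁴. Remainder: 24x⁵ − 36x⁴ − 35x³ + 13x² + 38x + 30.
Step 2: lead(24x⁵ − 36x⁴ − 35x³ + 13x² + 38x + 30) ÷ lead(D) = 24x⁵ ÷ 3x² = 8x³. Subtract (8x³)·D = 24x⁵ − 24x⁴ − 32x³. Remainder: −12x⁴ − 3x³ + 13x² + 38x + 30.
Step 3: lead(−12x⁴ − 3x³ + 13x² + 38x + 30) ÷ lead(D) = −12x⁴ ÷ 3x² = −4x². Subtract (−4x²)·D = −12x⁴ + 12x³ + 16x². Remainder: −15x³ − 3x² + 38x + 30.
Step 4: lead(−15x³ − 3x² + 38x + 30) ÷ lead(D) = −15x³ ÷ 3x² = −5x. Subtract (−5x)·D = −15x³ + 15x² + 20x. Remainder: −18x² + 18x + 30.
Step 5: lead(−18x² + 18x + 30) ÷ lead(D) = −18x² ÷ 3x² = −6. Subtract (−6)·D = −18x² + 18x + 24. Remainder: 6.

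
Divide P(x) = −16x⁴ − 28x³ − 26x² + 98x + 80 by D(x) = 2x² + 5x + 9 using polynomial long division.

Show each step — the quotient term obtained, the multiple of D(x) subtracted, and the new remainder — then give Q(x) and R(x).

Step 1: lead(−16x⁴ − 28x³ − 26x² + 98x + 80) ÷ lead(D) = −16x⁴ ÷ 2x² = −8x². Subtract (−8x²)·D = −16x⁴ − 40x³ − 72x². Remainder: 12x³ + 46x² + 98x + 80.
Step 2: lead(12x³ + 46x² + 98x + 80) ÷ lead(D) = 12x³ ÷ 2x² = 6x. Subtract (6x)·D = 12x³ + 30x² + 54x. Remainder: 16x² + 44x + 80.
Step 3: lead(16x² + 44x + 80) ÷ lead(D) = 16x² ÷ 2x² = 8. Subtract (8)·D = 16x² + 40x + 72. Remainder: 4x + 8.

Q(x) = −8x² + 6x + 8; R(x) = 4x + 8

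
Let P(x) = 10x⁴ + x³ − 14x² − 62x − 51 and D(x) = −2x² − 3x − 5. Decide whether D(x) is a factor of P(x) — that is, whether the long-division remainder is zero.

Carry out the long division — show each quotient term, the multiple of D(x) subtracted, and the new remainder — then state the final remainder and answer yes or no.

R(x) = −6, so D(x) is not a factor of P(x). no

Step 1: lead(10x⁴ + x³ − 14x² − 62x − 51) ÷ lead(D) = 10x⁴ ÷ −2x² = −5x². Subtract (−5x²)·D = 10x⁴ + 15x³ + 25x². Remainder: −14x³ − 39x² − 62x − 51.
Step 2: lead(−14x³ − 39x² − 62x − 51) ÷ lead(D) = −14x³ ÷ −2x² = 7x. Subtract (7x)·D = −14x³ − 21x² − 35x. Remainder: −18x² − 27x − 51.
Step 3: lead(−18x² − 27x − 51) ÷ lead(D) = −18x² ÷ −2x² = 9. Subtract (9)·D = −18x² − 27x − 45. Remainder: −6.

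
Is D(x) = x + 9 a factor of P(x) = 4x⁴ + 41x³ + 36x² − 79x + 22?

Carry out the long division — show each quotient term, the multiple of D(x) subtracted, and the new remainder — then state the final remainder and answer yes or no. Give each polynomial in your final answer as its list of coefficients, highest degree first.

R = [4], so D(x) is not a factor of P(x). no

Step 1: lead(4x⁴ + 41x³ + 36x² − 79x + 22) ÷ lead(D) = 4x⁴ ÷ x = 4x³. Subtract (4x³)·D = 4x⁴ + 36x³. Remainder: 5x³ + 36x² − 79x + 22.
Step 2: lead(5x³ + 36x² − 79x + 22) ÷ lead(D) = 5x³ ÷ x = 5x². Subtract (5x²)·D = 5x³ + 45x². Remainder: −9x² − 79x + 22.
Step 3: lead(−9x² − 79x + 22) ÷ lead(D) = −9x² ÷ x = −9x. Subtract (−9x)·D = −9x² − 81x. Remainder: 2x + 22.
Step 4: lead(2x + 22) ÷ lead(D) = 2x ÷ x = 2. Subtract (2)·D = 2x + 18. Remainder: 4.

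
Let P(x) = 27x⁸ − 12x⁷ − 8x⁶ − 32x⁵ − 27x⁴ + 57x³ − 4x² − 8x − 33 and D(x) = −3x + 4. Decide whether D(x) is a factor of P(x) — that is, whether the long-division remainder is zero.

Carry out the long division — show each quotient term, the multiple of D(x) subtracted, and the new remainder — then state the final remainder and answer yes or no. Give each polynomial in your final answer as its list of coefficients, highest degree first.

Step 1: lead(27x⁸ − 12x⁷ − 8x⁶ − 32x⁵ − 27x⁴ + 57x³ − 4x² − 8x − 33) ÷ lead(D) = 27x⁸ ÷ −3x = −9x⁷. Subtract (−9x⁷)·D = 27x⁸ − 36x⁷. Remainder: 24x⁷ − 8x⁶ − 32x⁵ − 27x⁴ + 57x³ − 4x² − 8x − 33.
Step 2: lead(24x⁷ − 8x⁶ − 32x⁵ − 27x⁴ + 57x³ − 4x² − 8x − 33) ÷ lead(D) = 24x⁷ ÷ −3x = −8x⁶. Subtract (−8x⁶)·D = 24x⁷ − 32x⁶. Remainder: 24x⁶ − 32x⁵ − 27x⁴ + 57x³ − 4x² − 8x − 33.
Step 3: lead(24x⁶ − 32x⁵ − 27x⁴ + 57x³ − 4x² − 8x − 33) ÷ lead(D) = 24x⁶ ÷ −3x = −8x⁵. Subtract (−8x⁵)·D = 24x⁶ − 32x⁵. Remainder: −27x⁴ + 57x³ − 4x² − 8x − 33.
Step 4: lead(−27x⁴ + 57x³ − 4x² − 8x − 33) ÷ lead(D) = −27x⁴ ÷ −3x = 9x³. Subtract (9x³)·D = −27x⁴ + 36x³. Remainder: 21x³ − 4x² − 8x − 33.
Step 5: lead(21x³ − 4x² − 8x − 33) ÷ lead(D) = 21x³ ÷ −3x = −7x². Subtract (−7x²)·D = 21x³ − 28x². Remainder: 24x² − 8x − 33.
Step 6: lead(24x² − 8x − 33) ÷ lead(D) = 24x² ÷ −3x = −8x. Subtract (−8x)·D = 24x² − 32x. Remainder: 24x − 33.
Step 7: lead(24x − 33) ÷ lead(D) = 24x ÷ −3x = −8. Subtract (−8)·D = 24x − 32. Remainder: −1.

R = [-1], so D(x) is not a factor of P(x). no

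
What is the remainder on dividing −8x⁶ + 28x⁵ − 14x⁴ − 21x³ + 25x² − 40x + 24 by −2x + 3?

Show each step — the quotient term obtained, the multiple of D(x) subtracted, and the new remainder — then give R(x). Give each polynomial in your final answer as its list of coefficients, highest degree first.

R = [0]

Step 1: lead(−8x⁶ + 28x⁵ − 14x⁴ − 21x³ + 25x² − 40x + 24) ÷ lead(D) = −8x⁶ ÷ −2x = 4x⁵. Subtract (4x⁵)·D = −8x⁶ + 12x⁵. Remainder: 16x⁵ − 14x⁴ − 21x³ + 25x² − 40x + 24.
Step 2: lead(16x⁵ − 14x⁴ − 21x³ + 25x² − 40x + 24) ÷ lead(D) = 16x⁵ ÷ −2x = −8x⁴. Subtract (−8x⁴)·D = 16x⁵ − 24x⁴. Remainder: 10x⁴ − 21x³ + 25x² − 40x + 24.
Step 3: lead(10x⁴ − 21x³ + 25x² − 40x + 24) ÷ lead(D) = 10x⁴ ÷ −2x = −5x³. Subtract (−5x³)·D = 10x⁴ − 15x³. Remainder: −6x³ + 25x² − 40x + 24.
Step 4: lead(−6x³ + 25x² − 40x + 24) ÷ lead(D) = −6x³ ÷ −2x = 3x². Subtract (3x²)·D = −6x³ + 9x². Remainder: 16x² − 40x + 24.
Step 5: lead(16x² − 40x + 24) ÷ lead(D) = 16x² ÷ −2x = −8x. Subtract (−8x)·D = 16x² − 24x. Remainder: −16x + 24.
Step 6: lead(−16x + 24) ÷ lead(D) = −16x ÷ −2x = 8. Subtract (8)·D = −16x + 24. Remainder: 0.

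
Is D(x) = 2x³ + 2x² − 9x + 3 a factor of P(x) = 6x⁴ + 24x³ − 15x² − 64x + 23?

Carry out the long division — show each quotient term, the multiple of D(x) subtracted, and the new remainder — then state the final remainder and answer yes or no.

R(x) = −6x² + 8x − 4, so D(x) is not a factor of P(x). no

Step 1: lead(6x⁴ + 24x³ − 15x² − 64x + 23) ÷ lead(D) = 6x⁴ ÷ 2x³ = 3x. Subtract (3x)·D = 6x⁴ + 6x³ − 27x² + 9x. Remainder: 18x³ + 12x² − 73x + 23.
Step 2: lead(18x³ + 12x² − 73x + 23) ÷ lead(D) = 18x³ ÷ 2x³ = 9. Subtract (9)·D = 18x³ + 18x² − 81x + 27. Remainder: −6x² + 8x − 4.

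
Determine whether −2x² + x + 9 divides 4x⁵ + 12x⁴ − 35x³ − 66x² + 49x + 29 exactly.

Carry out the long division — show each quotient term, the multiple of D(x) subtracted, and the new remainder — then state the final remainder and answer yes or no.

Step 1: lead(4x⁵ + 12x⁴ − 35x³ − 66x² + 49x + 29) ÷ lead(D) = 4x⁵ ÷ −2x² = −2x³. Subtract (−2x³)·D = 4x⁵ − 2x⁴ − 18x³. Remainder: 14x⁴ − 17x³ − 66x² + 49x + 29.
Step 2: lead(14x⁴ − 17x³ − 66x² + 49x + 29) ÷ lead(D) = 14x⁴ ÷ −2x² = −7x². Subtract (−7x²)·D = 14x⁴ − 7x³ − 63x². Remainder: −10x³ − 3x² + 49x + 29.
Step 3: lead(−10x³ − 3x² + 49x + 29) ÷ lead(D) = −10x³ ÷ −2x² = 5x. Subtract (5x)·D = −10x³ + 5x² + 45x. Remainder: −8x² + 4x + 29.
Step 4: lead(−8x² + 4x + 29) ÷ lead(D) = −8x² ÷ −2x² = 4. Subtract (4)·D = −8x² + 4x + 36. Remainder: −7.

R(x) = −7, so D(x) is not a factor of P(x). no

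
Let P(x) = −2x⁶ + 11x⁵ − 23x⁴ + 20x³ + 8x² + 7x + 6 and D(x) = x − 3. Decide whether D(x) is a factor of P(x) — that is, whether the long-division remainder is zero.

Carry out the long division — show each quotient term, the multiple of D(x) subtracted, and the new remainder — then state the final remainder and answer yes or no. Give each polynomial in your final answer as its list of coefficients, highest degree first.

Step 1: lead(−2x⁶ + 11x⁵ − 23x⁴ + 20x³ + 8x² + 7x + 6) ÷ lead(D) = −2x⁶ ÷ x = −2x⁵. Subtract (−2x⁵)·D = −2x⁶ + 6x⁵. Remainder: 5x⁵ − 23x⁴ + 20x³ + 8x² + 7x + 6.
Step 2: lead(5x⁵ − 23x⁴ + 20x³ + 8x² + 7x + 6) ÷ lead(D) = 5x⁵ ÷ x = 5x⁴. Subtract (5x⁴)·D = 5x⁵ − 15x⁴. Remainder: −8x⁴ + 20x³ + 8x² + 7x + 6.
Step 3: lead(−8x⁴ + 20x³ + 8x² + 7x + 6) ÷ lead(D) = −8x⁴ ÷ x = −8x³. Subtract (−8x³)·D = −8x⁴ + 24x³. Remainder: −4x³ + 8x² + 7x + 6.
Step 4: lead(−4x³ + 8x² + 7x + 6) ÷ lead(D) = −4x³ ÷ x = −4x². Subtract (−4x²)·D = −4x³ + 12x². Remainder: −4x² + 7x + 6.
Step 5: lead(−4x² + 7x + 6) ÷ lead(D) = −4x² ÷ x = −4x. Subtract (−4x)·D = −4x² + 12x. Remainder: −5x + 6.
Step 6: lead(−5x + 6) ÷ lead(D) = −5x ÷ x = −5. Subtract (−5)·D = −5x + 15. Remainder: −9.

R = [-9], so D(x) is not a factor of P(x). no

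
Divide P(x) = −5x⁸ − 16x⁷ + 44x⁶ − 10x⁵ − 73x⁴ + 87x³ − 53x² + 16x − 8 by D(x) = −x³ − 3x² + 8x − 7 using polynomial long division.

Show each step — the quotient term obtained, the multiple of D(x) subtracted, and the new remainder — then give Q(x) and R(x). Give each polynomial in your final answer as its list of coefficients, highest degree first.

Step 1: lead(−5x⁸ − 16x⁷ + 44x⁶ − 10x⁵ − 73x⁴ + 87x³ − 53x² + 16x − 8) ÷ lead(D) = −5x⁸ ÷ −x³ = 5x⁵. Subtract (5x⁵)·D = −5x⁸ − 15x⁷ + 40x⁶ − 35x⁵. Remainder: −x⁷ + 4x⁶ + 25x⁵ − 73x⁴ + 87x³ − 53x² + 16x − 8.
Step 2: lead(−x⁷ + 4x⁶ + 25x⁵ − 73x⁴ + 87x³ − 53x² + 16x − 8) ÷ lead(D) = −x⁷ ÷ −x³ = x⁴. Subtract (x⁴)·D = −x⁷ − 3x⁶ + 8x⁵ − 7x⁴. Remainder: 7x⁶ + 17x⁵ − 66x⁴ + 87x³ − 53x² + 16x − 8.
Step 3: lead(7x⁶ + 17x⁵ − 66x⁴ + 87x³ − 53x² + 16x − 8) ÷ lead(D) = 7x⁶ ÷ −x³ = −7x³. Subtract (−7x³)·D = 7x⁶ + 21x⁵ − 56x⁴ + 49x³. Remainder: −4x⁵ − 10x⁴ + 38x³ − 53x² + 16x − 8.
Step 4: lead(−4x⁵ − 10x⁴ + 38x³ − 53x² + 16x − 8) ÷ lead(D) = −4x⁵ ÷ −x³ = 4x². Subtract (4x²)·D = −4x⁵ − 12x⁴ + 32x³ − 28x². Remainder: 2x⁴ + 6x³ − 25x² + 16x − 8.
Step 5: lead(2x⁴ + 6x³ − 25x² + 16x − 8) ÷ lead(D) = 2x⁴ ÷ −x³ = −2x. Subtract (−2x)·D = 2x⁴ + 6x³ − 16x² + 14x. Remainder: −9x² + 2x − 8.

Q = [5, 1, -7, 4, -2, 0]; R = [-9, 2, -8]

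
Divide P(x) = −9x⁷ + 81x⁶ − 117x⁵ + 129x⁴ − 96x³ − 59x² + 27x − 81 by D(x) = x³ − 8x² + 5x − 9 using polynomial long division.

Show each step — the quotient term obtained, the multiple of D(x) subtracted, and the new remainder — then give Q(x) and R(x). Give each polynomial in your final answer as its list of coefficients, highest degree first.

Step 1: lead(−9x⁷ + 81x⁶ − 117x⁵ + 129x⁴ − 96x³ − 59x² + 27x − 81) ÷ lead(D) = −9x⁷ ÷ x³ = −9x⁴. Subtract (−9x⁴)·D = −9x⁷ + 72x⁶ − 45x⁵ + 81x⁴. Remainder: 9x⁶ − 72x⁵ + 48x⁴ − 96x³ − 59x² + 27x − 81.
Step 2: lead(9x⁶ − 72x⁵ + 48x⁴ − 96x³ − 59x² + 27x − 81) ÷ lead(D) = 9x⁶ ÷ x³ = 9x³. Subtract (9x³)·D = 9x⁶ − 72x⁵ + 45x⁴ − 81x³. Remainder: 3x⁴ − 15x³ − 59x² + 27x − 81.
Step 3: lead(3x⁴ − 15x³ − 59x² + 27x − 81) ÷ lead(D) = 3x⁴ ÷ x³ = 3x. Subtract (3x)·D = 3x⁴ − 24x³ + 15x² − 27x. Remainder: 9x³ − 74x² + 54x − 81.
Step 4: lead(9x³ − 74x² + 54x − 81) ÷ lead(D) = 9x³ ÷ x³ = 9. Subtract (9)·D = 9x³ − 72x² + 45x − 81. Remainder: −2x² + 9x.

Q = [-9, 9, 0, 3, 9]; R = [-2, 9, 0]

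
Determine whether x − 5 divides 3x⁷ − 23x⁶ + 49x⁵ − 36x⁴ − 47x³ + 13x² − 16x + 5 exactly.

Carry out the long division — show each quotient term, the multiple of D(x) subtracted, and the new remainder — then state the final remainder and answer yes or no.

R(x) = 0, so D(x) is a factor of P(x). yes

Step 1: lead(3x⁷ − 23x⁶ + 49x⁵ − 36x⁴ − 47x³ + 13x² − 16x + 5) ÷ lead(D) = 3x⁷ ÷ x = 3x⁶. Subtract (3x⁶)·D = 3x⁷ − 15x⁶. Remainder: −8x⁶ + 49x⁵ − 36x⁴ − 47x³ + 13x² − 16x + 5.
Step 2: lead(−8x⁶ + 49x⁵ − 36x⁴ − 47x³ + 13x² − 16x + 5) ÷ lead(D) = −8x⁶ ÷ x = −8x⁵. Subtract (−8x⁵)·D = −8x⁶ + 40x⁵. Remainder: 9x⁵ − 36x⁴ − 47x³ + 13x² − 16x + 5.
Step 3: lead(9x⁵ − 36x⁴ − 47x³ + 13x² − 16x + 5) ÷ lead(D) = 9x⁵ ÷ x = 9x⁴. Subtract (9x⁴)·D = 9x⁵ − 45x⁴. Remainder: 9x⁴ − 47x³ + 13x² − 16x + 5.
Step 4: lead(9x⁴ − 47x³ + 13x² − 16x + 5) ÷ lead(D) = 9x⁴ ÷ x = 9x³. Subtract (9x³)·D = 9x⁴ − 45x³. Remainder: −2x³ + 13x² − 16x + 5.
Step 5: lead(−2x³ + 13x² − 16x + 5) ÷ lead(D) = −2x³ ÷ x = −2x². Subtract (−2x²)·D = −2x³ + 10x². Remainder: 3x² − 16x + 5.
Step 6: lead(3x² − 16x + 5) ÷ lead(D) = 3x² ÷ x = 3x. Subtract (3x)·D = 3x² − 15x. Remainder: −x + 5.
Step 7: lead(−x + 5) ÷ lead(D) = −x ÷ x = −1. Subtract (−1)·D = −x + 5. Remainder: 0.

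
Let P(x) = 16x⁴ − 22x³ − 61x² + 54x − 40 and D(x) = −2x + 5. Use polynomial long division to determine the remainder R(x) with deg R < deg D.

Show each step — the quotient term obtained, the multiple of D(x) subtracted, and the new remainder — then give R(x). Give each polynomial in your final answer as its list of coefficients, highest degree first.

R = [-5]

Step 1: lead(16x⁴ − 22x³ − 61x² + 54x − 40) ÷ lead(D) = 16x⁴ ÷ −2x = −8x³. Subtract (−8x³)·D = 16x⁴ − 40x³. Remainder: 18x³ − 61x² + 54x − 40.
Step 2: lead(18x³ − 61x² + 54x − 40) ÷ lead(D) = 18x³ ÷ −2x = −9x². Subtract (−9x²)·D = 18x³ − 45x². Remainder: −16x² + 54x − 40.
Step 3: lead(−16x² + 54x − 40) ÷ lead(D) = −16x² ÷ −2x = 8x. Subtract (8x)·D = −16x² + 40x. Remainder: 14x − 40.
Step 4: lead(14x − 40) ÷ lead(D) = 14x ÷ −2x = −7. Subtract (−7)·D = 14x − 35. Remainder: −5.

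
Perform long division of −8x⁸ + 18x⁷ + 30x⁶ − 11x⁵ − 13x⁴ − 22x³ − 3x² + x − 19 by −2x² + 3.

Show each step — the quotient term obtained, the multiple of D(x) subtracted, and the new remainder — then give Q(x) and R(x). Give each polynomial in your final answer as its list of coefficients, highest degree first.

Step 1: lead(−8x⁸ + 18x⁷ + 30x⁶ − 11x⁵ − 13x⁴ − 22x³ − 3x² + x − 19) ÷ lead(D) = −8x⁸ ÷ −2x² = 4x⁶. Subtract (4x⁶)·D = −8x⁸ + 12x⁶. Remainder: 18x⁷ + 18x⁶ − 11x⁵ − 13x⁴ − 22x³ − 3x² + x − 19.
Step 2: lead(18x⁷ + 18x⁶ − 11x⁵ − 13x⁴ − 22x³ − 3x² + x − 19) ÷ lead(D) = 18x⁷ ÷ −2x² = −9x⁵. Subtract (−9x⁵)·D = 18x⁷ − 27x⁵. Remainder: 18x⁶ + 16x⁵ − 13x⁴ − 22x³ − 3x² + x − 19.
Step 3: lead(18x⁶ + 16x⁵ − 13x⁴ − 22x³ − 3x² + x − 19) ÷ lead(D) = 18x⁶ ÷ −2x² = −9x⁴. Subtract (−9x⁴)·D = 18x⁶ − 27x⁴. Remainder: 16x⁵ + 14x⁴ − 22x³ − 3x² + x − 19.
Step 4: lead(16x⁵ + 14x⁴ − 22x³ − 3x² + x − 19) ÷ lead(D) = 16x⁵ ÷ −2x² = −8x³. Subtract (−8x³)·D = 16x⁵ − 24x³. Remainder: 14x⁴ + 2x³ − 3x² + x − 19.
Step 5: lead(14x⁴ + 2x³ − 3x² + x − 19) ÷ lead(D) = 14x⁴ ÷ −2x² = −7x². Subtract (−7x²)·D = 14x⁴ − 21x². Remainder: 2x³ + 18x² + x − 19.
Step 6: lead(2x³ + 18x² + x − 19) ÷ lead(D) = 2x³ ÷ −2x² = −x. Subtract (−x)·D = 2x³ − 3x. Remainder: 18x² + 4x − 19.
Step 7: lead(18x² + 4x − 19) ÷ lead(D) = 18x² ÷ −2x² = −9. Subtract (−9)·D = 18x² − 27. Remainder: 4x + 8.

Q = [4, -9, -9, -8, -7, -1, -9]; R = [4, 8]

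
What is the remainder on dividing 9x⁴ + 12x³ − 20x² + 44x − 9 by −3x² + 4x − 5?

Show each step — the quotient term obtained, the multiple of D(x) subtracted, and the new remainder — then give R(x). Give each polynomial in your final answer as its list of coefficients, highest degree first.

Step 1: lead(9x⁴ + 12x³ − 20x² + 44x − 9) ÷ lead(D) = 9x⁴ ÷ −3x² = −3x². Subtract (−3x²)·D = 9x⁴ − 12x³ + 15x². Remainder: 24x³ − 35x² + 44x − 9.
Step 2: lead(24x³ − 35x² + 44x − 9) ÷ lead(D) = 24x³ ÷ −3x² = −8x. Subtract (−8x)·D = 24x³ − 32x² + 40x. Remainder: −3x² + 4x − 9.
Step 3: lead(−3x² + 4x − 9) ÷ lead(D) = −3x² ÷ −3x² = 1. Subtract (1)·D = −3x² + 4x − 5. Remainder: −4.

R = [-4]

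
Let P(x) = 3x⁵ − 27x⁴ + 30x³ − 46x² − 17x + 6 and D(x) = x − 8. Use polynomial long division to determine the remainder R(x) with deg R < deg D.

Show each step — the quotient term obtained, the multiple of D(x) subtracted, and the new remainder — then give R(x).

R(x) = −2

Step 1: lead(3x⁵ − 27x⁴ + 30x³ − 46x² − 17x + 6) ÷ lead(D) = 3x⁵ ÷ x = 3x⁴. Subtract (3x⁴)·D = 3x⁵ − 24x⁴. Remainder: −3x⁴ + 30x³ − 46x² − 17x + 6.
Step 2: lead(−3x⁴ + 30x³ − 46x² − 17x + 6) ÷ lead(D) = −3x⁴ ÷ x = −3x³. Subtract (−3x³)·D = −3x⁴ + 24x³. Remainder: 6x³ − 46x² − 17x + 6.
Step 3: lead(6x³ − 46x² − 17x + 6) ÷ lead(D) = 6x³ ÷ x = 6x². Subtract (6x²)·D = 6x³ − 48x². Remainder: 2x² − 17x + 6.
Step 4: lead(2x² − 17x + 6) ÷ lead(D) = 2x² ÷ x = 2x. Subtract (2x)·D = 2x² − 16x. Remainder: −x + 6.
Step 5: lead(−x + 6) ÷ lead(D) = −x ÷ x = −1. Subtract (−1)·D = −x + 8. Remainder: −2.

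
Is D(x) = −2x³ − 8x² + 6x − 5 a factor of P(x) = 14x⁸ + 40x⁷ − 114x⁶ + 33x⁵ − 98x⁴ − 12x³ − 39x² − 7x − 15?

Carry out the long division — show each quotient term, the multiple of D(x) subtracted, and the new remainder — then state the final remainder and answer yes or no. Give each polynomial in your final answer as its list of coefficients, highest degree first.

Step 1: lead(14x⁸ + 40x⁷ − 114x⁶ + 33x⁵ − 98x⁴ − 12x³ − 39x² − 7x − 15) ÷ lead(D) = 14x⁸ ÷ −2x³ = −7x⁵. Subtract (−7x⁵)·D = 14x⁸ + 56x⁷ − 42x⁶ + 35x⁵. Remainder: −16x⁷ − 72x⁶ − 2x⁵ − 98x⁴ − 12x³ − 39x² − 7x − 15.
Step 2: lead(−16x⁷ − 72x⁶ − 2x⁵ − 98x⁴ − 12x³ − 39x² − 7x − 15) ÷ lead(D) = −16x⁷ ÷ −2x³ = 8x⁴. Subtract (8x⁴)·D = −16x⁷ − 64x⁶ + 48x⁵ − 40x⁴. Remainder: −8x⁶ − 50x⁵ − 58x⁴ − 12x³ − 39x² − 7x − 15.
Step 3: lead(−8x⁶ − 50x⁵ − 58x⁴ − 12x³ − 39x² − 7x − 15) ÷ lead(D) = −8x⁶ ÷ −2x³ = 4x³. Subtract (4x³)·D = −8x⁶ − 32x⁵ + 24x⁴ − 20x³. Remainder: −18x⁵ − 82x⁴ + 8x³ − 39x² − 7x − 15.
Step 4: lead(−18x⁵ − 82x⁴ + 8x³ − 39x² − 7x − 15) ÷ lead(D) = −18x⁵ ÷ −2x³ = 9x². Subtract (9x²)·D = −18x⁵ − 72x⁴ + 54x³ − 45x². Remainder: −10x⁴ − 46x³ + 6x² − 7x − 15.
Step 5: lead(−10x⁴ − 46x³ + 6x² − 7x − 15) ÷ lead(D) = −10x⁴ ÷ −2x³ = 5x. Subtract (5x)·D = −10x⁴ − 40x³ + 30x² − 25x. Remainder: −6x³ − 24x² + 18x − 15.
Step 6: lead(−6x³ − 24x² + 18x − 15) ÷ lead(D) = −6x³ ÷ −2x³ = 3. Subtract (3)·D = −6x³ − 24x² + 18x − 15. Remainder: 0.

R = [0], so D(x) is a factor of P(x). yes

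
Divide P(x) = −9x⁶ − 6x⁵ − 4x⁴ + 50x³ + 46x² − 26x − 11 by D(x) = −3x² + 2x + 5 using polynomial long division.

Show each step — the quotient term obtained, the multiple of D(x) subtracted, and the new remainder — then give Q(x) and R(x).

Step 1: lead(−9x⁶ − 6x⁵ − 4x⁴ + 50x³ + 46x² − 26x − 11) ÷ lead(D) = −9x⁶ ÷ −3x² = 3x⁴. Subtract (3x⁴)·D = −9x⁶ + 6x⁵ + 15x⁴. Remainder: −12x⁵ − 19x⁴ + 50x³ + 46x² − 26x − 11.
Step 2: lead(−12x⁵ − 19x⁴ + 50x³ + 46x² − 26x − 11) ÷ lead(D) = −12x⁵ ÷ −3x² = 4x³. Subtract (4x³)·D = −12x⁵ + 8x⁴ + 20x³. Remainder: −27x⁴ + 30x³ + 46x² − 26x − 11.
Step 3: lead(−27x⁴ + 30x³ + 46x² − 26x − 11) ÷ lead(D) = −27x⁴ ÷ −3x² = 9x². Subtract (9x²)·D = −27x⁴ + 18x³ + 45x². Remainder: 12x³ + x² − 26x − 11.
Step 4: lead(12x³ + x² − 26x − 11) ÷ lead(D) = 12x³ ÷ −3x² = −4x. Subtract (−4x)·D = 12x³ − 8x² − 20x. Remainder: 9x² − 6x − 11.
Step 5: lead(9x² − 6x − 11) ÷ lead(D) = 9x² ÷ −3x² = −3. Subtract (−3)·D = 9x² − 6x − 15. Remainder: 4.

Q(x) = 3x⁴ + 4x³ + 9x² − 4x − 3; R(x) = 4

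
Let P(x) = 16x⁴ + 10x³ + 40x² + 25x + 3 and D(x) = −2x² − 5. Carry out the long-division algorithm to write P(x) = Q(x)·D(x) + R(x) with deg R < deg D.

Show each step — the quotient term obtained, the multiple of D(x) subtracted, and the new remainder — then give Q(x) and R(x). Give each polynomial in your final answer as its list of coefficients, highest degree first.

Q = [-8, -5, 0]; R = [3]

Step 1: lead(16x⁴ + 10x³ + 40x² + 25x + 3) ÷ lead(D) = 16x⁴ ÷ −2x² = −8x². Subtract (−8x²)·D = 16x⁴ + 40x². Remainder: 10x³ + 25x + 3.
Step 2: lead(10x³ + 25x + 3) ÷ lead(D) = 10x³ ÷ −2x² = −5x. Subtract (−5x)·D = 10x³ + 25x. Remainder: 3.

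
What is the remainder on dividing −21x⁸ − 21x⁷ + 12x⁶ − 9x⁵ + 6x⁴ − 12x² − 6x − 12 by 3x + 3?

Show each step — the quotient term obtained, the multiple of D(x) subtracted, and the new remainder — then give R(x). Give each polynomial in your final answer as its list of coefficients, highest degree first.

Step 1: lead(−21x⁸ − 21x⁷ + 12x⁶ − 9x⁵ + 6x⁴ − 12x² − 6x − 12) ÷ lead(D) = −21x⁸ ÷ 3x = −7x⁷. Subtract (−7x⁷)·D = −21x⁸ − 21x⁷. Remainder: 12x⁶ − 9x⁵ + 6x⁴ − 12x² − 6x − 12.
Step 2: lead(12x⁶ − 9x⁵ + 6x⁴ − 12x² − 6x − 12) ÷ lead(D) = 12x⁶ ÷ 3x = 4x⁵. Subtract (4x⁵)·D = 12x⁶ + 12x⁵. Remainder: −21x⁵ + 6x⁴ − 12x² − 6x − 12.
Step 3: lead(−21x⁵ + 6x⁴ − 12x² − 6x − 12) ÷ lead(D) = −21x⁵ ÷ 3x = −7x⁴. Subtract (−7x⁴)·D = −21x⁵ − 21x⁴. Remainder: 27x⁴ − 12x² − 6x − 12.
Step 4: lead(27x⁴ − 12x² − 6x − 12) ÷ lead(D) = 27x⁴ ÷ 3x = 9x³. Subtract (9x³)·D = 27x⁴ + 27x³. Remainder: −27x³ − 12x² − 6x − 12.
Step 5: lead(−27x³ − 12x² − 6x − 12) ÷ lead(D) = −27x³ ÷ 3x = −9x². Subtract (−9x²)·D = −27x³ − 27x². Remainder: 15x² − 6x − 12.
Step 6: lead(15x² − 6x − 12) ÷ lead(D) = 15x² ÷ 3x = 5x. Subtract (5x)·D = 15x² + 15x. Remainder: −21x − 12.
Step 7: lead(−21x − 12) ÷ lead(D) = −21x ÷ 3x = −7. Subtract (−7)·D = −21x − 21. Remainder: 9.

R = [9]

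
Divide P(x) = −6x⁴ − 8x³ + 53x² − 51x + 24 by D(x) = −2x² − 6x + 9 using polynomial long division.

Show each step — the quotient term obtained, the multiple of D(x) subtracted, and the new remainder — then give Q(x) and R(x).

Step 1: lead(−6x⁴ − 8x³ + 53x² − 51x + 24) ÷ lead(D) = −6x⁴ ÷ −2x² = 3x². Subtract (3x²)·D = −6x⁴ − 18x³ + 27x². Remainder: 10x³ + 26x² − 51x + 24.
Step 2: lead(10x³ + 26x² − 51x + 24) ÷ lead(D) = 10x³ ÷ −2x² = −5x. Subtract (−5x)·D = 10x³ + 30x² − 45x. Remainder: −4x² − 6x + 24.
Step 3: lead(−4x² − 6x + 24) ÷ lead(D) = −4x² ÷ −2x² = 2. Subtract (2)·D = −4x² − 12x + 18. Remainder: 6x + 6.

Q(x) = 3x² − 5x + 2; R(x) = 6x + 6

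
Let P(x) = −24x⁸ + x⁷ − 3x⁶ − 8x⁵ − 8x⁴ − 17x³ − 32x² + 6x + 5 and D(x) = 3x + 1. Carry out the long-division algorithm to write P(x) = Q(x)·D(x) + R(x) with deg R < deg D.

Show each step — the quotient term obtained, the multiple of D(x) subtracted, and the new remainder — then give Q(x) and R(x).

Q(x) = −8x⁷ + 3x⁶ − 2x⁵ − 2x⁴ − 2x³ − 5x² − 9x + 5; R(x) = 0

Step 1: lead(−24x⁸ + x⁷ − 3x⁶ − 8x⁵ − 8x⁴ − 17x³ − 32x² + 6x + 5) ÷ lead(D) = −24x⁸ ÷ 3x = −8x⁷. Subtract (−8x⁷)·D = −24x⁸ − 8x⁷. Remainder: 9x⁷ − 3x⁶ − 8x⁵ − 8x⁴ − 17x³ − 32x² + 6x + 5.
Step 2: lead(9x⁷ − 3x⁶ − 8x⁵ − 8x⁴ − 17x³ − 32x² + 6x + 5) ÷ lead(D) = 9x⁷ ÷ 3x = 3x⁶. Subtract (3x⁶)·D = 9x⁷ + 3x⁶. Remainder: −6x⁶ − 8x⁵ − 8x⁴ − 17x³ − 32x² + 6x + 5.
Step 3: lead(−6x⁶ − 8x⁵ − 8x⁴ − 17x³ − 32x² + 6x + 5) ÷ lead(D) = −6x⁶ ÷ 3x = −2x⁵. Subtract (−2x⁵)·D = −6x⁶ − 2x⁵. Remainder: −6x⁵ − 8x⁴ − 17x³ − 32x² + 6x + 5.
Step 4: lead(−6x⁵ − 8x⁴ − 17x³ − 32x² + 6x + 5) ÷ lead(D) = −6x⁵ ÷ 3x = −2x⁴. Subtract (−2x⁴)·D = −6x⁵ − 2x⁴. Remainder: −6x⁴ − 17x³ − 32x² + 6x + 5.
Step 5: lead(−6x⁴ − 17x³ − 32x² + 6x + 5) ÷ lead(D) = −6x⁴ ÷ 3x = −2x³. Subtract (−2x³)·D = −6x⁴ − 2x³. Remainder: −15x³ − 32x² + 6x + 5.
Step 6: lead(−15x³ − 32x² + 6x + 5) ÷ lead(D) = −15x³ ÷ 3x = −5x². Subtract (−5x²)·D = −15x³ − 5x². Remainder: −27x² + 6x + 5.
Step 7: lead(−27x² + 6x + 5) ÷ lead(D) = −27x² ÷ 3x = −9x. Subtract (−9x)·D = −27x² − 9x. Remainder: 15x + 5.
Step 8: lead(15x + 5) ÷ lead(D) = 15x ÷ 3x = 5. Subtract (5)·D = 15x + 5. Remainder: 0.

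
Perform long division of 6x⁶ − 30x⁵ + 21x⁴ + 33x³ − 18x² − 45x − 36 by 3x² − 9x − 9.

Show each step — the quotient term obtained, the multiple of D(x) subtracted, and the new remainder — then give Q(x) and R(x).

Step 1: lead(6x⁶ − 30x⁵ + 21x⁴ + 33x³ − 18x² − 45x − 36) ÷ lead(D) = 6x⁶ ÷ 3x² = 2x⁴. Subtract (2x⁴)·D = 6x⁶ − 18x⁵ − 18x⁴. Remainder: −12x⁵ + 39x⁴ + 33x³ − 18x² − 45x − 36.
Step 2: lead(−12x⁵ + 39x⁴ + 33x³ − 18x² − 45x − 36) ÷ lead(D) = −12x⁵ ÷ 3x² = −4x³. Subtract (−4x³)·D = −12x⁵ + 36x⁴ + 36x³. Remainder: 3x⁴ − 3x³ − 18x² − 45x − 36.
Step 3: lead(3x⁴ − 3x³ − 18x² − 45x − 36) ÷ lead(D) = 3x⁴ ÷ 3x² = x². Subtract (x²)·D = 3x⁴ − 9x³ − 9x². Remainder: 6x³ − 9x² − 45x − 36.
Step 4: lead(6x³ − 9x² − 45x − 36) ÷ lead(D) = 6x³ ÷ 3x² = 2x. Subtract (2x)·D = 6x³ − 18x² − 18x. Remainder: 9x² − 27x − 36.
Step 5: lead(9x² − 27x − 36) ÷ lead(D) = 9x² ÷ 3x² = 3. Subtract (3)·D = 9x² − 27x − 27. Remainder: −9.

Q(x) = 2x⁴ − 4x³ + x² + 2x + 3; R(x) = −9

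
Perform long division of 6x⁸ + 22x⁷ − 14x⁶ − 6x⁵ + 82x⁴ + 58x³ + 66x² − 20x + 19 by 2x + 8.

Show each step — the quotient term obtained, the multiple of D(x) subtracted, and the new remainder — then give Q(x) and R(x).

Q(x) = 3x⁷ − x⁶ − 3x⁵ + 9x⁴ + 5x³ + 9x² − 3x + 2; R(x) = 3

Step 1: lead(6x⁸ + 22x⁷ − 14x⁶ − 6x⁵ + 82x⁴ + 58x³ + 66x² − 20x + 19) ÷ lead(D) = 6x⁸ ÷ 2x = 3x⁷. Subtract (3x⁷)·D = 6x⁸ + 24x⁷. Remainder: −2x⁷ − 14x⁶ − 6x⁵ + 82x⁴ + 58x³ + 66x² − 20x + 19.
Step 2: lead(−2x⁷ − 14x⁶ − 6x⁵ + 82x⁴ + 58x³ + 66x² − 20x + 19) ÷ lead(D) = −2x⁷ ÷ 2x = −x⁶. Subtract (−x⁶)·D = −2x⁷ − 8x⁶. Remainder: −6x⁶ − 6x⁵ + 82x⁴ + 58x³ + 66x² − 20x + 19.
Step 3: lead(−6x⁶ − 6x⁵ + 82x⁴ + 58x³ + 66x² − 20x + 19) ÷ lead(D) = −6x⁶ ÷ 2x = −3x⁵. Subtract (−3x⁵)·D = −6x⁶ − 24x⁵. Remainder: 18x⁵ + 82x⁴ + 58x³ + 66x² − 20x + 19.
Step 4: lead(18x⁵ + 82x⁴ + 58x³ + 66x² − 20x + 19) ÷ lead(D) = 18x⁵ ÷ 2x = 9x⁴. Subtract (9x⁴)·D = 18x⁵ + 72x⁴. Remainder: 10x⁴ + 58x³ + 66x² − 20x + 19.
Step 5: lead(10x⁴ + 58x³ + 66x² − 20x + 19) ÷ lead(D) = 10x⁴ ÷ 2x = 5x³. Subtract (5x³)·D = 10x⁴ + 40x³. Remainder: 18x³ + 66x² − 20x + 19.
Step 6: lead(18x³ + 66x² − 20x + 19) ÷ lead(D) = 18x³ ÷ 2x = 9x². Subtract (9x²)·D = 18x³ + 72x². Remainder: −6x² − 20x + 19.
Step 7: lead(−6x² − 20x + 19) ÷ lead(D) = −6x² ÷ 2x = −3x. Subtract (−3x)·D = −6x² − 24x. Remainder: 4x + 19.
Step 8: lead(4x + 19) ÷ lead(D) = 4x ÷ 2x = 2. Subtract (2)·D = 4x + 16. Remainder: 3.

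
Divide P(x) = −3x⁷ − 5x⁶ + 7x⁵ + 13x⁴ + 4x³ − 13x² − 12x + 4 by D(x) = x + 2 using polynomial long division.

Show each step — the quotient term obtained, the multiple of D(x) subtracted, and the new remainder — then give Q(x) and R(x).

Q(x) = −3x⁶ + x⁵ + 5x⁴ + 3x³ − 2x² − 9x + 6; R(x) = −8

Step 1: lead(−3x⁷ − 5x⁶ + 7x⁵ + 13x⁴ + 4x³ − 13x² − 12x + 4) ÷ lead(D) = −3x⁷ ÷ x = −3x⁶. Subtract (−3x⁶)·D = −3x⁷ − 6x⁶. Remainder: x⁶ + 7x⁵ + 13x⁴ + 4x³ − 13x² − 12x + 4.
Step 2: lead(x⁶ + 7x⁵ + 13x⁴ + 4x³ − 13x² − 12x + 4) ÷ lead(D) = x⁶ ÷ x = x⁵. Subtract (x⁵)·D = x⁶ + 2x⁵. Remainder: 5x⁵ + 13x⁴ + 4x³ − 13x² − 12x + 4.
Step 3: lead(5x⁵ + 13x⁴ + 4x³ − 13x² − 12x + 4) ÷ lead(D) = 5x⁵ ÷ x = 5x⁴. Subtract (5x⁴)·D = 5x⁵ + 10x⁴. Remainder: 3x⁴ + 4x³ − 13x² − 12x + 4.
Step 4: lead(3x⁴ + 4x³ − 13x² − 12x + 4) ÷ lead(D) = 3x⁴ ÷ x = 3x³. Subtract (3x³)·D = 3x⁴ + 6x³. Remainder: −2x³ − 13x² − 12x + 4.
Step 5: lead(−2x³ − 13x² − 12x + 4) ÷ lead(D) = −2x³ ÷ x = −2x². Subtract (−2x²)·D = −2x³ − 4x². Remainder: −9x² − 12x + 4.
Step 6: lead(−9x² − 12x + 4) ÷ lead(D) = −9x² ÷ x = −9x. Subtract (−9x)·D = −9x² − 18x. Remainder: 6x + 4.
Step 7: lead(6x + 4) ÷ lead(D) = 6x ÷ x = 6. Subtract (6)·D = 6x + 12. Remainder: −8.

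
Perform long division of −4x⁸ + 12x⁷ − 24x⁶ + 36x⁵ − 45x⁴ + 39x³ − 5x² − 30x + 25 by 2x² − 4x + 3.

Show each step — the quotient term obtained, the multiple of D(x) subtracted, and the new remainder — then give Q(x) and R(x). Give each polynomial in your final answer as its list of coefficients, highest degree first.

Step 1: lead(−4x⁸ + 12x⁷ − 24x⁶ + 36x⁵ − 45x⁴ + 39x³ − 5x² − 30x + 25) ÷ lead(D) = −4x⁸ ÷ 2x² = −2x⁶. Subtract (−2x⁶)·D = −4x⁸ + 8x⁷ − 6x⁶. Remainder: 4x⁷ − 18x⁶ + 36x⁵ − 45x⁴ + 39x³ − 5x² − 30x + 25.
Step 2: lead(4x⁷ − 18x⁶ + 36x⁵ − 45x⁴ + 39x³ − 5x² − 30x + 25) ÷ lead(D) = 4x⁷ ÷ 2x² = 2x⁵. Subtract (2x⁵)·D = 4x⁷ − 8x⁶ + 6x⁵. Remainder: −10x⁶ + 30x⁵ − 45x⁴ + 39x³ − 5x² − 30x + 25.
Step 3: lead(−10x⁶ + 30x⁵ − 45x⁴ + 39x³ − 5x² − 30x + 25) ÷ lead(D) = −10x⁶ ÷ 2x² = −5x⁴. Subtract (−5x⁴)·D = −10x⁶ + 20x⁵ − 15x⁴. Remainder: 10x⁵ − 30x⁴ + 39x³ − 5x² − 30x + 25.
Step 4: lead(10x⁵ − 30x⁴ + 39x³ − 5x² − 30x + 25) ÷ lead(D) = 10x⁵ ÷ 2x² = 5x³. Subtract (5x³)·D = 10x⁵ − 20x⁴ + 15x³. Remainder: −10x⁴ + 24x³ − 5x² − 30x + 25.
Step 5: lead(−10x⁴ + 24x³ − 5x² − 30x + 25) ÷ lead(D) = −10x⁴ ÷ 2x² = −5x². Subtract (−5x²)·D = −10x⁴ + 20x³ − 15x². Remainder: 4x³ + 10x² − 30x + 25.
Step 6: lead(4x³ + 10x² − 30x + 25) ÷ lead(D) = 4x³ ÷ 2x² = 2x. Subtract (2x)·D = 4x³ − 8x² + 6x. Remainder: 18x² − 36x + 25.
Step 7: lead(18x² − 36x + 25) ÷ lead(D) = 18x² ÷ 2x² = 9. Subtract (9)·D = 18x² − 36x + 27. Remainder: −2.

Q = [-2, 2, -5, 5, -5, 2, 9]; R = [-2]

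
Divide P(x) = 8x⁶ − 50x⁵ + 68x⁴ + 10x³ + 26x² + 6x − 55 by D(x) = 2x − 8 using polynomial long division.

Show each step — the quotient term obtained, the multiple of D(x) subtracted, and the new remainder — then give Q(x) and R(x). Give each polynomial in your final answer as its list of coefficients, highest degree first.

Q = [4, -9, -2, -3, 1, 7]; R = [1]

Step 1: lead(8x⁶ − 50x⁵ + 68x⁴ + 10x³ + 26x² + 6x − 55) ÷ lead(D) = 8x⁶ ÷ 2x = 4x⁵. Subtract (4x⁵)·D = 8x⁶ − 32x⁵. Remainder: −18x⁵ + 68x⁴ + 10x³ + 26x² + 6x − 55.
Step 2: lead(−18x⁵ + 68x⁴ + 10x³ + 26x² + 6x − 55) ÷ lead(D) = −18x⁵ ÷ 2x = −9x⁴. Subtract (−9x⁴)·D = −18x⁵ + 72x⁴. Remainder: −4x⁴ + 10x³ + 26x² + 6x − 55.
Step 3: lead(−4x⁴ + 10x³ + 26x² + 6x − 55) ÷ lead(D) = −4x⁴ ÷ 2x = −2x³. Subtract (−2x³)·D = −4x⁴ + 16x³. Remainder: −6x³ + 26x² + 6x − 55.
Step 4: lead(−6x³ + 26x² + 6x − 55) ÷ lead(D) = −6x³ ÷ 2x = −3x². Subtract (−3x²)·D = −6x³ + 24x². Remainder: 2x² + 6x − 55.
Step 5: lead(2x² + 6x − 55) ÷ lead(D) = 2x² ÷ 2x = x. Subtract (x)·D = 2x² − 8x. Remainder: 14x − 55.
Step 6: lead(14x − 55) ÷ lead(D) = 14x ÷ 2x = 7. Subtract (7)·D = 14x − 56. Remainder: 1.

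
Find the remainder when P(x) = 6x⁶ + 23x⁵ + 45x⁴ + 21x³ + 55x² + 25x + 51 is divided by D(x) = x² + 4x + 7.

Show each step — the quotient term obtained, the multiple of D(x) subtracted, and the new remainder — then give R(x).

R(x) = x + 9

Step 1: lead(6x⁶ + 23x⁵ + 45x⁴ + 21x³ + 55x² + 25x + 51) ÷ lead(D) = 6x⁶ ÷ x² = 6x⁴. Subtract (6x⁴)·D = 6x⁶ + 24x⁵ + 42x⁴. Remainder: −x⁵ + 3x⁴ + 21x³ + 55x² + 25x + 51.
Step 2: lead(−x⁵ + 3x⁴ + 21x³ + 55x² + 25x + 51) ÷ lead(D) = −x⁵ ÷ x² = −x³. Subtract (−x³)·D = −x⁵ − 4x⁴ − 7x³. Remainder: 7x⁴ + 28x³ + 55x² + 25x + 51.
Step 3: lead(7x⁴ + 28x³ + 55x² + 25x + 51) ÷ lead(D) = 7x⁴ ÷ x² = 7x². Subtract (7x²)·D = 7x⁴ + 28x³ + 49x². Remainder: 6x² + 25x + 51.
Step 4: lead(6x² + 25x + 51) ÷ lead(D) = 6x² ÷ x² = 6. Subtract (6)·D = 6x² + 24x + 42. Remainder: x + 9.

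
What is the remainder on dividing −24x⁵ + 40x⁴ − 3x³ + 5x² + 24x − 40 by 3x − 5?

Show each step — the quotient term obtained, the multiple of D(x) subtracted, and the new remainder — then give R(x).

R(x) = 0

Step 1: lead(−24x⁵ + 40x⁴ − 3x³ + 5x² + 24x − 40) ÷ lead(D) = −24x⁵ ÷ 3x = −8x⁴. Subtract (−8x⁴)·D = −24x⁵ + 40x⁴. Remainder: −3x³ + 5x² + 24x − 40.
Step 2: lead(−3x³ + 5x² + 24x − 40) ÷ lead(D) = −3x³ ÷ 3x = −x². Subtract (−x²)·D = −3x³ + 5x². Remainder: 24x − 40.
Step 3: lead(24x − 40) ÷ lead(D) = 24x ÷ 3x = 8. Subtract (8)·D = 24x − 40. Remainder: 0.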